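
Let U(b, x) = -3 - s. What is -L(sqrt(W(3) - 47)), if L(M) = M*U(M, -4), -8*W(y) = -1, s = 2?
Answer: 25*I*sqrt(30)/4 ≈ 34.233*I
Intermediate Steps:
W(y) = 1/8 (W(y) = -1/8*(-1) = 1/8)
U(b, x) = -5 (U(b, x) = -3 - 1*2 = -3 - 2 = -5)
L(M) = -5*M (L(M) = M*(-5) = -5*M)
-L(sqrt(W(3) - 47)) = -(-5)*sqrt(1/8 - 47) = -(-5)*sqrt(-375/8) = -(-5)*5*I*sqrt(30)/4 = -(-25)*I*sqrt(30)/4 = 25*I*sqrt(30)/4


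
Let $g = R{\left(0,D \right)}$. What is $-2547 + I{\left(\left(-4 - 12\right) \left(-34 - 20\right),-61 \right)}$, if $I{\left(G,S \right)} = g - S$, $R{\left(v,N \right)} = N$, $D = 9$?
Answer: $-2477$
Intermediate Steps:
$g = 9$
$I{\left(G,S \right)} = 9 - S$
$-2547 + I{\left(\left(-4 - 12\right) \left(-34 - 20\right),-61 \right)} = -2547 + \left(9 - -61\right) = -2547 + \left(9 + 61\right) = -2547 + 70 = -2477$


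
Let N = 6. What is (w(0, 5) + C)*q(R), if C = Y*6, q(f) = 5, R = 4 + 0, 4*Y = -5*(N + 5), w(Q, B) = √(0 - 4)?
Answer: -825/2 + 10*I ≈ -412.5 + 10.0*I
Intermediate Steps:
w(Q, B) = 2*I (w(Q, B) = √(-4) = 2*I)
Y = -55/4 (Y = (-5*(6 + 5))/4 = (-5*11)/4 = (¼)*(-55) = -55/4 ≈ -13.750)
R = 4
C = -165/2 (C = -55/4*6 = -165/2 ≈ -82.500)
(w(0, 5) + C)*q(R) = (2*I - 165/2)*5 = (-165/2 + 2*I)*5 = -825/2 + 10*I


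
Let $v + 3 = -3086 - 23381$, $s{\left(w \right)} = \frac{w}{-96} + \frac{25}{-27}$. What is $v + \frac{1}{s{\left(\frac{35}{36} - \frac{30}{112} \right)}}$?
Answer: $- \frac{1195301234}{45155} \approx -26471.0$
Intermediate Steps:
$s{\left(w \right)} = - \frac{25}{27} - \frac{w}{96}$ ($s{\left(w \right)} = w \left(- \frac{1}{96}\right) + 25 \left(- \frac{1}{27}\right) = - \frac{w}{96} - \frac{25}{27} = - \frac{25}{27} - \frac{w}{96}$)
$v = -26470$ ($v = -3 - 26467 = -26470$)
$v + \frac{1}{s{\left(\frac{35}{36} - \frac{30}{112} \right)}} = -26470 + \frac{1}{- \frac{25}{27} - \frac{\frac{35}{36} - \frac{30}{112}}{96}} = -26470 + \frac{1}{- \frac{25}{27} - \frac{35 \cdot \frac{1}{36} - \frac{15}{56}}{96}} = -26470 + \frac{1}{- \frac{25}{27} - \frac{\frac{35}{36} - \frac{15}{56}}{96}} = -26470 + \frac{1}{- \frac{25}{27} - \frac{355}{48384}} = -26470 + \frac{1}{- \frac{45155}{48384}} = -26470 - \frac{48384}{45155} = - \frac{1195301234}{45155}$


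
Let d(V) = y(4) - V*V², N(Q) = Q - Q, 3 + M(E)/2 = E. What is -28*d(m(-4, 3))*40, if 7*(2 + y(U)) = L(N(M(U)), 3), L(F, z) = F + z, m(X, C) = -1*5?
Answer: -138240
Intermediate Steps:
M(E) = -6 + 2*E
m(X, C) = -5
N(Q) = 0
y(U) = -11/7 (y(U) = -2 + (0 + 3)/7 = -2 + (⅐)*3 = -2 + 3/7 = -11/7)
d(V) = -11/7 - V³ (d(V) = -11/7 - V*V² = -11/7 - V³)
-28*d(m(-4, 3))*40 = -28*(-11/7 - 1*(-5)³)*40 = -28*(-11/7 - 1*(-125))*40 = -28*(-11/7 + 125)*40 = -28*864/7*40 = -3456*40 = -138240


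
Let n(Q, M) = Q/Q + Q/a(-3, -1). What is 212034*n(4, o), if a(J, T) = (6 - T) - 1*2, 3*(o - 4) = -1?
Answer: 1908306/5 ≈ 3.8166e+5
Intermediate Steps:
o = 11/3 (o = 4 + (1/3)*(-1) = 4 - 1/3 = 11/3 ≈ 3.6667)
a(J, T) = 4 - T (a(J, T) = (6 - T) - 2 = 4 - T)
n(Q, M) = 1 + Q/5 (n(Q, M) = Q/Q + Q/(4 - 1*(-1)) = 1 + Q/(4 + 1) = 1 + Q/5)
212034*n(4, o) = 212034*(1 + (1/5)*4) = 212034*(1 + 4/5) = 212034*(9/5) = 1908306/5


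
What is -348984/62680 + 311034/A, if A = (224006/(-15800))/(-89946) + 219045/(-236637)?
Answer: -45530576421318648652383/135476766460568035 ≈ -3.3608e+5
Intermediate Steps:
A = -17291227372121/18683106406200 (A = (224006*(-1/15800))*(-1/89946) + 219045*(-1/236637) = -112003/7900*(-1/89946) - 73015/78879 = 112003/710573400 - 73015/78879 = -17291227372121/18683106406200 ≈ -0.92550)
-348984/62680 + 311034/A = -348984/62680 + 311034/(-17291227372121/18683106406200) = -348984*1/62680 + 311034*(-18683106406200/17291227372121) = -43623/7835 - 5811081317946010800/17291227372121 = -45530576421318648652383/135476766460568035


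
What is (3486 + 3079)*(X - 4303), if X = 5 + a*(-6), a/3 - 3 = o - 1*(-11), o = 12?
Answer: -31288790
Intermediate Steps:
a = 78 (a = 9 + 3*(12 - 1*(-11)) = 9 + 3*(12 + 11) = 9 + 3*23 = 9 + 69 = 78)
X = -463 (X = 5 + 78*(-6) = 5 - 468 = -463)
(3486 + 3079)*(X - 4303) = (3486 + 3079)*(-463 - 4303) = 6565*(-4766) = -31288790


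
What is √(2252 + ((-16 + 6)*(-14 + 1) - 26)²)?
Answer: 66*√3 ≈ 114.32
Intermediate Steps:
√(2252 + ((-16 + 6)*(-14 + 1) - 26)²) = √(2252 + (-10*(-13) - 26)²) = √(2252 + (130 - 26)²) = √(2252 + 104²) = √(2252 + 10816) = √13068 = 66*√3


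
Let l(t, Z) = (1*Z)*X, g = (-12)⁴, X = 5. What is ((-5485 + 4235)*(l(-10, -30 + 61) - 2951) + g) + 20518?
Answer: 3536254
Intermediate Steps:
g = 20736
l(t, Z) = 5*Z (l(t, Z) = (1*Z)*5 = Z*5 = 5*Z)
((-5485 + 4235)*(l(-10, -30 + 61) - 2951) + g) + 20518 = ((-5485 + 4235)*(5*(-30 + 61) - 2951) + 20736) + 20518 = (-1250*(5*31 - 2951) + 20736) + 20518 = (-1250*(155 - 2951) + 20736) + 20518 = (-1250*(-2796) + 20736) + 20518 = (3495000 + 20736) + 20518 = 3515736 + 20518 = 3536254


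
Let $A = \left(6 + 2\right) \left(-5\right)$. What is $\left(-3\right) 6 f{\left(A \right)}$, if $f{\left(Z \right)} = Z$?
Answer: $720$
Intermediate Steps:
$A = -40$ ($A = 8 \left(-5\right) = -40$)
$\left(-3\right) 6 f{\left(A \right)} = \left(-3\right) 6 \left(-40\right) = \left(-18\right) \left(-40\right) = 720$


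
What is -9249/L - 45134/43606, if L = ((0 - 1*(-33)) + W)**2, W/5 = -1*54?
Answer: -489740590/408217569 ≈ -1.1997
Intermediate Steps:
W = -270 (W = 5*(-1*54) = 5*(-54) = -270)
L = 56169 (L = ((0 - 1*(-33)) - 270)**2 = ((0 + 33) - 270)**2 = (33 - 270)**2 = (-237)**2 = 56169)
-9249/L - 45134/43606 = -9249/56169 - 45134/43606 = -9249*1/56169 - 45134*1/43606 = -3083/18723 - 22567/21803 = -489740590/408217569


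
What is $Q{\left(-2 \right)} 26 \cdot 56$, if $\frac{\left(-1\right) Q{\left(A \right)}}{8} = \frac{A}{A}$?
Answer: $-11648$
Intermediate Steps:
$Q{\left(A \right)} = -8$ ($Q{\left(A \right)} = - 8 \frac{A}{A} = \left(-8\right) 1 = -8$)
$Q{\left(-2 \right)} 26 \cdot 56 = \left(-8\right) 26 \cdot 56 = \left(-208\right) 56 = -11648$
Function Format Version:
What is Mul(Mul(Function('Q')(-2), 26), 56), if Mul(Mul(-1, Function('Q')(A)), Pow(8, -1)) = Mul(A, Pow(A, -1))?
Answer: -11648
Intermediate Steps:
Function('Q')(A) = -8 (Function('Q')(A) = Mul(-8, Mul(A, Pow(A, -1))) = Mul(-8, 1) = -8)
Mul(Mul(Function('Q')(-2), 26), 56) = Mul(Mul(-8, 26), 56) = Mul(-208, 56) = -11648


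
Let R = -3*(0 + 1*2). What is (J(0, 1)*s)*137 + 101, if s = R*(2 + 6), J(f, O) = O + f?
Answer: -6475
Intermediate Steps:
R = -6 (R = -3*(0 + 2) = -3*2 = -6)
s = -48 (s = -6*(2 + 6) = -6*8 = -48)
(J(0, 1)*s)*137 + 101 = ((1 + 0)*(-48))*137 + 101 = (1*(-48))*137 + 101 = -48*137 + 101 = -6576 + 101 = -6475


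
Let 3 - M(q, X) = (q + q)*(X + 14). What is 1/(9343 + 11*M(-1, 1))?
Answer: 1/9706 ≈ 0.00010303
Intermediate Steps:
M(q, X) = 3 - 2*q*(14 + X) (M(q, X) = 3 - (q + q)*(X + 14) = 3 - 2*q*(14 + X))
1/(9343 + 11*M(-1, 1)) = 1/(9343 + 11*(3 - 28*(-1) - 2*1*(-1))) = 1/(9343 + 11*(3 + 28 + 2)) = 1/(9343 + 11*33) = 1/(9343 + 363) = 1/9706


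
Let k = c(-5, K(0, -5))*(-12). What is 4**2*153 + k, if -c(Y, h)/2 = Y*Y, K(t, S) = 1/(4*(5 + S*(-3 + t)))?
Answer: 3048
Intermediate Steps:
K(t, S) = 1/(20 + 4*S*(-3 + t))
c(Y, h) = -2*Y**2 (c(Y, h) = -2*Y*Y = -2*Y**2)
k = 600 (k = -2*(-5)**2*(-12) = -2*25*(-12) = -50*(-12) = 600)
4**2*153 + k = 4**2*153 + 600 = 16*153 + 600 = 2448 + 600 = 3048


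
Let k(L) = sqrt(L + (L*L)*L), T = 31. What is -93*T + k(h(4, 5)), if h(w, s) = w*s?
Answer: -2883 + 2*sqrt(2005) ≈ -2793.4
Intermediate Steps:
h(w, s) = s*w
k(L) = sqrt(L + L**3) (k(L) = sqrt(L + L**2*L) = sqrt(L + L**3))
-93*T + k(h(4, 5)) = -93*31 + sqrt(5*4 + (5*4)**3) = -2883 + sqrt(20 + 20**3) = -2883 + sqrt(20 + 8000) = -2883 + sqrt(8020) = -2883 + 2*sqrt(2005)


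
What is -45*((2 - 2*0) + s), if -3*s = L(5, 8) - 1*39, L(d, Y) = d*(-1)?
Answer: -750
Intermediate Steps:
L(d, Y) = -d
s = 44/3 (s = -(-1*5 - 1*39)/3 = -(-5 - 39)/3 = -⅓*(-44) = 44/3 ≈ 14.667)
-45*((2 - 2*0) + s) = -45*((2 - 2*0) + 44/3) = -45*((2 + 0) + 44/3) = -45*(2 + 44/3) = -45*50/3 = -750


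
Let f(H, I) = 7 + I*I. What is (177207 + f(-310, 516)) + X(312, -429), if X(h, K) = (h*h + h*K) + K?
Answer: 406537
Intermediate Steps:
f(H, I) = 7 + I²
X(h, K) = K + h² + K*h (X(h, K) = (h² + K*h) + K = K + h² + K*h)
(177207 + f(-310, 516)) + X(312, -429) = (177207 + (7 + 516²)) + (-429 + 312² - 429*312) = (177207 + (7 + 266256)) + (-429 + 97344 - 133848) = (177207 + 266263) - 36933 = 443470 - 36933 = 406537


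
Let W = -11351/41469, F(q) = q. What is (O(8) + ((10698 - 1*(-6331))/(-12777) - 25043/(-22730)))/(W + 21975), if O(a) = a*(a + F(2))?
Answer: 320231940012743/88217371321562680 ≈ 0.0036300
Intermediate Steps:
W = -11351/41469 (W = -11351*1/41469 = -11351/41469 ≈ -0.27372)
O(a) = a*(2 + a) (O(a) = a*(a + 2) = a*(2 + a))
(O(8) + ((10698 - 1*(-6331))/(-12777) - 25043/(-22730)))/(W + 21975) = (8*(2 + 8) + ((10698 - 1*(-6331))/(-12777) - 25043/(-22730)))/(-11351/41469 + 21975) = (8*10 + ((10698 + 6331)*(-1/12777) - 25043*(-1/22730)))/(911269924/41469) = (80 + (17029*(-1/12777) + 25043/22730))*(41469/911269924) = (80 + (-17029/12777 + 25043/22730))*(41469/911269924) = (80 - 67094759/290421210)*(41469/911269924) = (23166602041/290421210)*(41469/911269924) = 320231940012743/88217371321562680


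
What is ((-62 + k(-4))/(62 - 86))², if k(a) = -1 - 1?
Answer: 64/9 ≈ 7.1111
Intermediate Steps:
k(a) = -2
((-62 + k(-4))/(62 - 86))² = ((-62 - 2)/(62 - 86))² = (-64/(-24))² = (-64*(-1/24))² = (8/3)² = 64/9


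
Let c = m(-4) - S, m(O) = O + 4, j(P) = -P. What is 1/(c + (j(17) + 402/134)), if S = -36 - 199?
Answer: 1/221 ≈ 0.0045249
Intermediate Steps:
S = -235
m(O) = 4 + O
c = 235 (c = (4 - 4) - 1*(-235) = 0 + 235 = 235)
1/(c + (j(17) + 402/134)) = 1/(235 + (-1*17 + 402/134)) = 1/(235 + (-17 + 402*(1/134))) = 1/(235 + (-17 + 3)) = 1/(235 - 14) = 1/221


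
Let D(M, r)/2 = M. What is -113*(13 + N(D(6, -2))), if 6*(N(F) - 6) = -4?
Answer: -6215/3 ≈ -2071.7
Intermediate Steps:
D(M, r) = 2*M
N(F) = 16/3 (N(F) = 6 + (1/6)*(-4) = 6 - 2/3 = 16/3)
-113*(13 + N(D(6, -2))) = -113*(13 + 16/3) = -113*55/3 = -6215/3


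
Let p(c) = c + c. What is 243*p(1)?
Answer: 486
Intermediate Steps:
p(c) = 2*c
243*p(1) = 243*(2*1) = 243*2 = 486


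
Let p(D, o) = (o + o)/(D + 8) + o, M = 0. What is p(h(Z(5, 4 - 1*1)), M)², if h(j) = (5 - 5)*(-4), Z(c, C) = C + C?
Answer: 0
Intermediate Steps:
Z(c, C) = 2*C
h(j) = 0 (h(j) = 0*(-4) = 0)
p(D, o) = o + 2*o/(8 + D) (p(D, o) = (2*o)/(8 + D) + o = 2*o/(8 + D) + o = o + 2*o/(8 + D))
p(h(Z(5, 4 - 1*1)), M)² = (0*(10 + 0)/(8 + 0))² = (0*10/8)² = (0*(⅛)*10)² = 0² = 0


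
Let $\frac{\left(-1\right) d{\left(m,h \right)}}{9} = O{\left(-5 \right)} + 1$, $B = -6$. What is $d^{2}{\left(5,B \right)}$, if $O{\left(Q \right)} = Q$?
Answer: $1296$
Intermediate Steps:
$d{\left(m,h \right)} = 36$ ($d{\left(m,h \right)} = - 9 \left(-5 + 1\right) = \left(-9\right) \left(-4\right) = 36$)
$d^{2}{\left(5,B \right)} = 36^{2} = 1296$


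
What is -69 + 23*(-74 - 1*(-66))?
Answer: -253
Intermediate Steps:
-69 + 23*(-74 - 1*(-66)) = -69 + 23*(-74 + 66) = -69 + 23*(-8) = -69 - 184 = -253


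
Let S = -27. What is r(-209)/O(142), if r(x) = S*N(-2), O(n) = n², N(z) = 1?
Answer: -27/20164 ≈ -0.0013390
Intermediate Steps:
r(x) = -27 (r(x) = -27*1 = -27)
r(-209)/O(142) = -27/(142²) = -27/20164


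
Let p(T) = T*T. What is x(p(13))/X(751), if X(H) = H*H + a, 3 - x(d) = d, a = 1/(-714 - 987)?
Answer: -141183/479682850 ≈ -0.00029433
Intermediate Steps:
a = -1/1701 (a = 1/(-1701) = -1/1701 ≈ -0.00058789)
p(T) = T²
x(d) = 3 - d
X(H) = -1/1701 + H² (X(H) = H*H - 1/1701 = H² - 1/1701 = -1/1701 + H²)
x(p(13))/X(751) = (3 - 1*13²)/(-1/1701 + 751²) = (3 - 1*169)/(-1/1701 + 564001) = (3 - 169)/(959365700/1701) = -166*1701/959365700 = -141183/479682850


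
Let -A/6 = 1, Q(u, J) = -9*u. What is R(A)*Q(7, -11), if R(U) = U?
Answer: 378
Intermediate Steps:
A = -6 (A = -6*1 = -6)
R(A)*Q(7, -11) = -(-54)*7 = -6*(-63) = 378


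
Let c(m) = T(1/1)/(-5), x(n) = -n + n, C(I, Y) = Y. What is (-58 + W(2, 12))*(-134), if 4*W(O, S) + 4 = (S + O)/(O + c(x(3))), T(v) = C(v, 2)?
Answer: 60903/8 ≈ 7612.9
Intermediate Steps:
T(v) = 2
x(n) = 0
c(m) = -⅖ (c(m) = 2/(-5) = 2*(-⅕) = -⅖)
W(O, S) = -1 + (O + S)/(4*(-⅖ + O)) (W(O, S) = -1 + ((S + O)/(O - ⅖))/4 = -1 + ((O + S)/(-⅖ + O))/4 = -1 + (O + S)/(4*(-⅖ + O)))
(-58 + W(2, 12))*(-134) = (-58 + (8 - 15*2 + 5*12)/(4*(-2 + 5*2)))*(-134) = (-58 + (8 - 30 + 60)/(4*(-2 + 10)))*(-134) = (-58 + (¼)*38/8)*(-134) = (-58 + (¼)*(⅛)*38)*(-134) = (-58 + 19/16)*(-134) = -909/16*(-134) = 60903/8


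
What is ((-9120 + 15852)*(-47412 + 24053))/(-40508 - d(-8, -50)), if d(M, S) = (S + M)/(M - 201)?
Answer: 16432916346/4233115 ≈ 3882.0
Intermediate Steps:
d(M, S) = (M + S)/(-201 + M)
((-9120 + 15852)*(-47412 + 24053))/(-40508 - d(-8, -50)) = ((-9120 + 15852)*(-47412 + 24053))/(-40508 - (-8 - 50)/(-201 - 8)) = (6732*(-23359))/(-40508 - (-58)/(-209)) = -157252788/(-40508 - (-1)*(-58)/209) = -157252788/(-40508 - 1*58/209) = -157252788/(-40508 - 58/209) = -157252788/(-8466230/209) = -157252788*(-209/8466230) = 16432916346/4233115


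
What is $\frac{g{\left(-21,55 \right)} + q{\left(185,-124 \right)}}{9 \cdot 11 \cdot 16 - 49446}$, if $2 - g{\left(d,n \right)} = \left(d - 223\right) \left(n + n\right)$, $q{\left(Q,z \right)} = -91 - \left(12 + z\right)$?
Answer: $- \frac{26863}{47862} \approx -0.56126$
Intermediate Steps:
$q{\left(Q,z \right)} = -103 - z$
$g{\left(d,n \right)} = 2 - 2 n \left(-223 + d\right)$ ($g{\left(d,n \right)} = 2 - \left(d - 223\right) \left(n + n\right) = 2 - \left(-223 + d\right) 2 n = 2 - 2 n \left(-223 + d\right)$)
$\frac{g{\left(-21,55 \right)} + q{\left(185,-124 \right)}}{9 \cdot 11 \cdot 16 - 49446} = \frac{\left(2 + 446 \cdot 55 - \left(-42\right) 55\right) - -21}{9 \cdot 11 \cdot 16 - 49446} = \frac{\left(2 + 24530 + 2310\right) + \left(-103 + 124\right)}{99 \cdot 16 - 49446} = \frac{26842 + 21}{1584 - 49446} = \frac{26863}{-47862} = 26863 \left(- \frac{1}{47862}\right) = - \frac{26863}{47862}$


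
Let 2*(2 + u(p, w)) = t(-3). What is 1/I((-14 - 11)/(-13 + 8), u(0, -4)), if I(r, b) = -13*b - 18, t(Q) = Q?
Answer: 2/55 ≈ 0.036364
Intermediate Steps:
u(p, w) = -7/2 (u(p, w) = -2 + (½)*(-3) = -2 - 3/2 = -7/2)
I(r, b) = -18 - 13*b
1/I((-14 - 11)/(-13 + 8), u(0, -4)) = 1/(-18 - 13*(-7/2)) = 1/(-18 + 91/2) = 1/(55/2) = 2/55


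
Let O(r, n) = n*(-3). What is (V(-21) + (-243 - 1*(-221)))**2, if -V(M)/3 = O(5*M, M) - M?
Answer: 75076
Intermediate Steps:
O(r, n) = -3*n
V(M) = 12*M (V(M) = -3*(-3*M - M) = -(-12)*M = 12*M)
(V(-21) + (-243 - 1*(-221)))**2 = (12*(-21) + (-243 - 1*(-221)))**2 = (-252 + (-243 + 221))**2 = (-252 - 22)**2 = (-274)**2 = 75076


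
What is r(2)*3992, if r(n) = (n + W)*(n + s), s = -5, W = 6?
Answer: -95808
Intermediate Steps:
r(n) = (-5 + n)*(6 + n) (r(n) = (n + 6)*(n - 5) = (6 + n)*(-5 + n) = (-5 + n)*(6 + n))
r(2)*3992 = (-30 + 2 + 2**2)*3992 = (-30 + 2 + 4)*3992 = -24*3992 = -95808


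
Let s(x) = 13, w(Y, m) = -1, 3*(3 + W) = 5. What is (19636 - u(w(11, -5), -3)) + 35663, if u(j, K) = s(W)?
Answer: 55286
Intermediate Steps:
W = -4/3 (W = -3 + (⅓)*5 = -3 + 5/3 = -4/3 ≈ -1.3333)
u(j, K) = 13
(19636 - u(w(11, -5), -3)) + 35663 = (19636 - 1*13) + 35663 = (19636 - 13) + 35663 = 19623 + 35663 = 55286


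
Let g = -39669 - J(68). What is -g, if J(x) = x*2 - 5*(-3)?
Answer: 39820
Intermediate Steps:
J(x) = 15 + 2*x (J(x) = 2*x + 15 = 15 + 2*x)
g = -39820 (g = -39669 - (15 + 2*68) = -39669 - (15 + 136) = -39669 - 1*151 = -39669 - 151 = -39820)
-g = -1*(-39820) = 39820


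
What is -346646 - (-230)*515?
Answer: -228196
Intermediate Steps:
-346646 - (-230)*515 = -346646 - 1*(-118450) = -346646 + 118450 = -228196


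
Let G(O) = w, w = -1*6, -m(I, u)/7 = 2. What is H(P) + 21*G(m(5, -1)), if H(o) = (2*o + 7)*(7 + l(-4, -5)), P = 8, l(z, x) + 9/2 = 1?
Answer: -91/2 ≈ -45.500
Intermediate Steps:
m(I, u) = -14 (m(I, u) = -7*2 = -14)
l(z, x) = -7/2 (l(z, x) = -9/2 + 1 = -7/2)
w = -6
G(O) = -6
H(o) = 49/2 + 7*o (H(o) = (2*o + 7)*(7 - 7/2) = (7 + 2*o)*(7/2) = 49/2 + 7*o)
H(P) + 21*G(m(5, -1)) = (49/2 + 7*8) + 21*(-6) = (49/2 + 56) - 126 = 161/2 - 126 = -91/2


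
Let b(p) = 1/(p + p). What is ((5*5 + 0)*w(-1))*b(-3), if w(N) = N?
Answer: 25/6 ≈ 4.1667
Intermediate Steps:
b(p) = 1/(2*p)
((5*5 + 0)*w(-1))*b(-3) = ((5*5 + 0)*(-1))*((½)/(-3)) = ((25 + 0)*(-1))*((½)*(-⅓)) = (25*(-1))*(-⅙) = -25*(-⅙) = 25/6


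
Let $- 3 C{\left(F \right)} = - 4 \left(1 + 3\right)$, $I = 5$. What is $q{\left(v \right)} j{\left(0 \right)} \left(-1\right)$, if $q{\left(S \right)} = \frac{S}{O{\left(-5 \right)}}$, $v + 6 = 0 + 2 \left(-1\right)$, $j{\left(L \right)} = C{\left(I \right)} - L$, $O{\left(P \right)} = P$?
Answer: $- \frac{128}{15} \approx -8.5333$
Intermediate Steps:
$C{\left(F \right)} = \frac{16}{3}$ ($C{\left(F \right)} = - \frac{\left(-4\right) \left(1 + 3\right)}{3} = - \frac{\left(-4\right) 4}{3} = \left(- \frac{1}{3}\right) \left(-16\right) = \frac{16}{3}$)
$j{\left(L \right)} = \frac{16}{3} - L$
$v = -8$ ($v = -6 + \left(0 + 2 \left(-1\right)\right) = -6 + \left(0 - 2\right) = -6 - 2 = -8$)
$q{\left(S \right)} = - \frac{S}{5}$ ($q{\left(S \right)} = \frac{S}{-5} = S \left(- \frac{1}{5}\right) = - \frac{S}{5}$)
$q{\left(v \right)} j{\left(0 \right)} \left(-1\right) = \left(- \frac{1}{5}\right) \left(-8\right) \left(\frac{16}{3} - 0\right) \left(-1\right) = \frac{8 \left(\frac{16}{3} + 0\right) \left(-1\right)}{5} = \frac{8 \cdot \frac{16}{3} \left(-1\right)}{5} = \frac{8}{5} \left(- \frac{16}{3}\right) = - \frac{128}{15}$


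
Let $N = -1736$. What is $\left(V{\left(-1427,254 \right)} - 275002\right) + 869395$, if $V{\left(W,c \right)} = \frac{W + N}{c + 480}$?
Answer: $\frac{436281299}{734} \approx 5.9439 \cdot 10^{5}$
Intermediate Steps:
$V{\left(W,c \right)} = \frac{-1736 + W}{480 + c}$ ($V{\left(W,c \right)} = \frac{W - 1736}{c + 480} = \frac{-1736 + W}{480 + c}$)
$\left(V{\left(-1427,254 \right)} - 275002\right) + 869395 = \left(\frac{-1736 - 1427}{480 + 254} - 275002\right) + 869395 = \left(\frac{1}{734} \left(-3163\right) - 275002\right) + 869395 = \left(- \frac{3163}{734} - 275002\right) + 869395 = - \frac{201854631}{734} + 869395 = \frac{436281299}{734}$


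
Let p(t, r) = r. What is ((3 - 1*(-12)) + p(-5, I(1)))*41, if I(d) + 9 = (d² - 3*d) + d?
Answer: 205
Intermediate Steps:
I(d) = -9 + d² - 2*d (I(d) = -9 + ((d² - 3*d) + d) = -9 + (d² - 2*d) = -9 + d² - 2*d)
((3 - 1*(-12)) + p(-5, I(1)))*41 = ((3 - 1*(-12)) + (-9 + 1² - 2*1))*41 = ((3 + 12) + (-9 + 1 - 2))*41 = (15 - 10)*41 = 5*41 = 205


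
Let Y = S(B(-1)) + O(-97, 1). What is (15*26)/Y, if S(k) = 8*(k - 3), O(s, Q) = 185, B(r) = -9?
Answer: 390/89 ≈ 4.3820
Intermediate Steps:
S(k) = -24 + 8*k (S(k) = 8*(-3 + k) = -24 + 8*k)
Y = 89 (Y = (-24 + 8*(-9)) + 185 = (-24 - 72) + 185 = -96 + 185 = 89)
(15*26)/Y = (15*26)/89 = 390*(1/89) = 390/89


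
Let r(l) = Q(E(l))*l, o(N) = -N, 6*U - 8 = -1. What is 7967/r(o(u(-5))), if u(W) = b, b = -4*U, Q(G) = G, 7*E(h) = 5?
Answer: 23901/10 ≈ 2390.1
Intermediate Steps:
U = 7/6 (U = 4/3 + (⅙)*(-1) = 4/3 - ⅙ = 7/6 ≈ 1.1667)
E(h) = 5/7 (E(h) = (⅐)*5 = 5/7)
b = -14/3 (b = -4*7/6 = -14/3 ≈ -4.6667)
u(W) = -14/3
r(l) = 5*l/7
7967/r(o(u(-5))) = 7967/((5*(-1*(-14/3))/7)) = 7967/(((5/7)*(14/3))) = 7967/(10/3) = 7967*(3/10) = 23901/10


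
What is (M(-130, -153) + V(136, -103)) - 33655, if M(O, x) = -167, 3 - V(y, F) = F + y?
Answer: -33852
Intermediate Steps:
V(y, F) = 3 - F - y (V(y, F) = 3 - (F + y) = 3 + (-F - y) = 3 - F - y)
(M(-130, -153) + V(136, -103)) - 33655 = (-167 + (3 - 1*(-103) - 1*136)) - 33655 = (-167 + (3 + 103 - 136)) - 33655 = (-167 - 30) - 33655 = -197 - 33655 = -33852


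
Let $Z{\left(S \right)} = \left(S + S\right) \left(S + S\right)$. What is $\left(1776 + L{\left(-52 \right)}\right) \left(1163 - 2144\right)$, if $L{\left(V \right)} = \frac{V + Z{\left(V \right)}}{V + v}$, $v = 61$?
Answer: $-2915532$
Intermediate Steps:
$Z{\left(S \right)} = 4 S^{2}$ ($Z{\left(S \right)} = 2 S 2 S = 4 S^{2}$)
$L{\left(V \right)} = \frac{V + 4 V^{2}}{61 + V}$ ($L{\left(V \right)} = \frac{V + 4 V^{2}}{V + 61} = \frac{V + 4 V^{2}}{61 + V}$)
$\left(1776 + L{\left(-52 \right)}\right) \left(1163 - 2144\right) = \left(1776 - \frac{52 \left(1 + 4 \left(-52\right)\right)}{61 - 52}\right) \left(1163 - 2144\right) = \left(1776 - \frac{52 \left(1 - 208\right)}{9}\right) \left(-981\right) = \left(1776 - \frac{52}{9} \left(-207\right)\right) \left(-981\right) = \left(1776 + 1196\right) \left(-981\right) = 2972 \left(-981\right) = -2915532$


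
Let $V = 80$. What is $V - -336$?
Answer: $416$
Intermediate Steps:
$V - -336 = 80 - -336 = 80 + 336 = 416$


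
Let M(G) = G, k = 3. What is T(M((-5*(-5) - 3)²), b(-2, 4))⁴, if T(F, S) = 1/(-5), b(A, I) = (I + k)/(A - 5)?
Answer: 1/625 ≈ 0.0016000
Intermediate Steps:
b(A, I) = (3 + I)/(-5 + A) (b(A, I) = (I + 3)/(A - 5) = (3 + I)/(-5 + A))
T(F, S) = -⅕
T(M((-5*(-5) - 3)²), b(-2, 4))⁴ = (-⅕)⁴ = 1/625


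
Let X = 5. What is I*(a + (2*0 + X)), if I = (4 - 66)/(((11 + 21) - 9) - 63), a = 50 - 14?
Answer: 1271/20 ≈ 63.550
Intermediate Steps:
a = 36
I = 31/20 (I = -62/((32 - 9) - 63) = -62/(23 - 63) = -62/(-40) = -62*(-1/40) = 31/20 ≈ 1.5500)
I*(a + (2*0 + X)) = 31*(36 + (2*0 + 5))/20 = 31*(36 + (0 + 5))/20 = 31*(36 + 5)/20 = (31/20)*41 = 1271/20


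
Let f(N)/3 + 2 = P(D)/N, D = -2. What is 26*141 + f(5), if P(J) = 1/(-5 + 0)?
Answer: 91497/25 ≈ 3659.9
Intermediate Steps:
P(J) = -⅕ (P(J) = 1/(-5) = -⅕)
f(N) = -6 - 3/(5*N) (f(N) = -6 + 3*(-1/(5*N)) = -6 - 3/(5*N))
26*141 + f(5) = 26*141 + (-6 - ⅗/5) = 3666 + (-6 - ⅗*⅕) = 3666 + (-6 - 3/25) = 3666 - 153/25 = 91497/25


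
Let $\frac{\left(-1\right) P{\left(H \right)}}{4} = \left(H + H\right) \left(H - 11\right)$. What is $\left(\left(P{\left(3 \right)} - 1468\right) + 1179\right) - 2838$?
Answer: $-2935$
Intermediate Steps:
$P{\left(H \right)} = - 8 H \left(-11 + H\right)$ ($P{\left(H \right)} = - 4 \left(H + H\right) \left(H - 11\right) = - 4 \cdot 2 H \left(-11 + H\right) = - 8 H \left(-11 + H\right)$)
$\left(\left(P{\left(3 \right)} - 1468\right) + 1179\right) - 2838 = \left(\left(8 \cdot 3 \left(11 - 3\right) - 1468\right) + 1179\right) - 2838 = \left(\left(8 \cdot 3 \cdot 8 - 1468\right) + 1179\right) - 2838 = \left(\left(192 - 1468\right) + 1179\right) - 2838 = \left(-1276 + 1179\right) - 2838 = -97 - 2838 = -2935$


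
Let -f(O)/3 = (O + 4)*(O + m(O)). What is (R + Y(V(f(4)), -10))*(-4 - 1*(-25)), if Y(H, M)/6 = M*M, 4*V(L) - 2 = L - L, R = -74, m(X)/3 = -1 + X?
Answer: 11046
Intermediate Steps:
m(X) = -3 + 3*X (m(X) = 3*(-1 + X) = -3 + 3*X)
f(O) = -3*(-3 + 4*O)*(4 + O) (f(O) = -3*(O + 4)*(O + (-3 + 3*O)) = -3*(4 + O)*(-3 + 4*O) = -3*(-3 + 4*O)*(4 + O))
V(L) = ½ (V(L) = ½ + (L - L)/4 = ½ + (¼)*0 = ½ + 0 = ½)
Y(H, M) = 6*M² (Y(H, M) = 6*(M*M) = 6*M²)
(R + Y(V(f(4)), -10))*(-4 - 1*(-25)) = (-74 + 6*(-10)²)*(-4 - 1*(-25)) = (-74 + 6*100)*(-4 + 25) = (-74 + 600)*21 = 526*21 = 11046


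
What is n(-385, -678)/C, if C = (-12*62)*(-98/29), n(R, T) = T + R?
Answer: -30827/72912 ≈ -0.42280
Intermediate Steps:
n(R, T) = R + T
C = 72912/29 (C = -(-72912)/29 = -744*(-98/29) = 72912/29 ≈ 2514.2)
n(-385, -678)/C = (-385 - 678)/(72912/29) = -1063*29/72912 = -30827/72912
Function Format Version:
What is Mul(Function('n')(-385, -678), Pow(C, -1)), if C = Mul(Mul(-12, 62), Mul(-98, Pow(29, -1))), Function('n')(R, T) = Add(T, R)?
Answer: Rational(-30827, 72912) ≈ -0.42280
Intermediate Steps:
Function('n')(R, T) = Add(R, T)
C = Rational(72912, 29) (C = Mul(-744, Mul(-98, Rational(1, 29))) = Mul(-744, Rational(-98, 29)) = Rational(72912, 29) ≈ 2514.2)
Mul(Function('n')(-385, -678), Pow(C, -1)) = Mul(Add(-385, -678), Pow(Rational(72912, 29), -1)) = Mul(-1063, Rational(29, 72912)) = Rational(-30827, 72912)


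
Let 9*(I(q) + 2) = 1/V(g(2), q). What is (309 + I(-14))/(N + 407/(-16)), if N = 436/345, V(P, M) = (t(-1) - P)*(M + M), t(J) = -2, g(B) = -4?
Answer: -35587210/2802219 ≈ -12.700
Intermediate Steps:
V(P, M) = 2*M*(-2 - P) (V(P, M) = (-2 - P)*(M + M) = (-2 - P)*(2*M) = 2*M*(-2 - P))
I(q) = -2 + 1/(36*q) (I(q) = -2 + 1/(9*((-2*q*(2 - 4)))) = -2 + 1/(9*((-2*q*(-2)))) = -2 + 1/(9*((4*q))) = -2 + (1/(4*q))/9 = -2 + 1/(36*q))
N = 436/345 (N = 436*(1/345) = 436/345 ≈ 1.2638)
(309 + I(-14))/(N + 407/(-16)) = (309 + (-2 + (1/36)/(-14)))/(436/345 + 407/(-16)) = (309 + (-2 + (1/36)*(-1/14)))/(436/345 + 407*(-1/16)) = (309 + (-2 - 1/504))/(436/345 - 407/16) = (309 - 1009/504)/(-133439/5520) = (154727/504)*(-5520/133439) = -35587210/2802219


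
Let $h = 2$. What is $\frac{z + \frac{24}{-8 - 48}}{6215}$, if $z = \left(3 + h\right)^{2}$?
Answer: $\frac{172}{43505} \approx 0.0039536$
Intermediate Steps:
$z = 25$ ($z = \left(3 + 2\right)^{2} = 5^{2} = 25$)
$\frac{z + \frac{24}{-8 - 48}}{6215} = \frac{25 + \frac{24}{-8 - 48}}{6215} = \left(25 + \frac{24}{-56}\right) \frac{1}{6215} = \left(25 + 24 \left(- \frac{1}{56}\right)\right) \frac{1}{6215} = \left(25 - \frac{3}{7}\right) \frac{1}{6215} = \frac{172}{7} \cdot \frac{1}{6215} = \frac{172}{43505}$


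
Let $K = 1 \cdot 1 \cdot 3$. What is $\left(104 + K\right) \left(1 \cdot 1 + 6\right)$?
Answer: $749$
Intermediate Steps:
$K = 3$ ($K = 1 \cdot 3 = 3$)
$\left(104 + K\right) \left(1 \cdot 1 + 6\right) = \left(104 + 3\right) \left(1 \cdot 1 + 6\right) = 107 \left(1 + 6\right) = 107 \cdot 7 = 749$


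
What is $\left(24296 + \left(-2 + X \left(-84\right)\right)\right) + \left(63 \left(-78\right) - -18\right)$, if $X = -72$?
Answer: $25446$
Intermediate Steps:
$\left(24296 + \left(-2 + X \left(-84\right)\right)\right) + \left(63 \left(-78\right) - -18\right) = \left(24296 - -6046\right) + \left(63 \left(-78\right) - -18\right) = \left(24296 + \left(-2 + 6048\right)\right) + \left(-4914 + 18\right) = \left(24296 + 6046\right) - 4896 = 30342 - 4896 = 25446$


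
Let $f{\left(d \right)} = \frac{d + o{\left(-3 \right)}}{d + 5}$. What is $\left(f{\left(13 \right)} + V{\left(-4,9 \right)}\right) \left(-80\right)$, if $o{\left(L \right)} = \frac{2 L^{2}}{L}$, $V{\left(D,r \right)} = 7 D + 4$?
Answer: $\frac{17000}{9} \approx 1888.9$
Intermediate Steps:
$V{\left(D,r \right)} = 4 + 7 D$
$o{\left(L \right)} = 2 L$
$f{\left(d \right)} = \frac{-6 + d}{5 + d}$ ($f{\left(d \right)} = \frac{d + 2 \left(-3\right)}{d + 5} = \frac{d - 6}{5 + d} = \frac{-6 + d}{5 + d}$)
$\left(f{\left(13 \right)} + V{\left(-4,9 \right)}\right) \left(-80\right) = \left(\frac{-6 + 13}{5 + 13} + \left(4 + 7 \left(-4\right)\right)\right) \left(-80\right) = \left(\frac{1}{18} \cdot 7 + \left(4 - 28\right)\right) \left(-80\right) = \left(\frac{1}{18} \cdot 7 - 24\right) \left(-80\right) = \left(\frac{7}{18} - 24\right) \left(-80\right) = \left(- \frac{425}{18}\right) \left(-80\right) = \frac{17000}{9}$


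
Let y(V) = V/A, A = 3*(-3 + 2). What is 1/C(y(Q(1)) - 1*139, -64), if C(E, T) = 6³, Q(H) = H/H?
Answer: 1/216 ≈ 0.0046296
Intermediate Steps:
A = -3 (A = 3*(-1) = -3)
Q(H) = 1
y(V) = -V/3 (y(V) = V/(-3) = V*(-⅓) = -V/3)
C(E, T) = 216
1/C(y(Q(1)) - 1*139, -64) = 1/216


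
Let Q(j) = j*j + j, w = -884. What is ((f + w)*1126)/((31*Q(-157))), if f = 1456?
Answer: 12386/14601 ≈ 0.84830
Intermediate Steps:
Q(j) = j + j**2 (Q(j) = j**2 + j = j + j**2)
((f + w)*1126)/((31*Q(-157))) = ((1456 - 884)*1126)/((31*(-157*(1 - 157)))) = (572*1126)/((31*(-157*(-156)))) = 644072/((31*24492)) = 644072/759252 = 644072*(1/759252) = 12386/14601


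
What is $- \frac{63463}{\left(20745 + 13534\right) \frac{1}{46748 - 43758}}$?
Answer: $- \frac{189754370}{34279} \approx -5535.6$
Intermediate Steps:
$- \frac{63463}{\left(20745 + 13534\right) \frac{1}{46748 - 43758}} = - \frac{63463}{34279 \cdot \frac{1}{2990}} = - \frac{63463}{\frac{34279}{2990}} = \left(-63463\right) \frac{2990}{34279} = - \frac{189754370}{34279}$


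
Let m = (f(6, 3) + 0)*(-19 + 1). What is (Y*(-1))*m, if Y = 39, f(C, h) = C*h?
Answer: 12636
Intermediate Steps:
m = -324 (m = (6*3 + 0)*(-19 + 1) = (18 + 0)*(-18) = 18*(-18) = -324)
(Y*(-1))*m = (39*(-1))*(-324) = -39*(-324) = 12636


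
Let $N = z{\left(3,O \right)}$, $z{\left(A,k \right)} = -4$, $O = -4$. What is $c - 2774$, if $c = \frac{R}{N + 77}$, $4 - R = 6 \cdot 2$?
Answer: $- \frac{202510}{73} \approx -2774.1$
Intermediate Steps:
$N = -4$
$R = -8$ ($R = 4 - 6 \cdot 2 = 4 - 12 = -8$)
$c = - \frac{8}{73}$ ($c = - \frac{8}{-4 + 77} = - \frac{8}{73} \approx -0.10959$)
$c - 2774 = - \frac{8}{73} - 2774 = - \frac{202510}{73}$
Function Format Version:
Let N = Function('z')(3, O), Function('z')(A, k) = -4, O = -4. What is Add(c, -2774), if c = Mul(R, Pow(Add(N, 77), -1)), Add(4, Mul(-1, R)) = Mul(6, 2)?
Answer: Rational(-202510, 73) ≈ -2774.1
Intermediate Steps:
N = -4
R = -8 (R = Add(4, Mul(-1, Mul(6, 2))) = Add(4, Mul(-1, 12)) = Add(4, -12) = -8)
c = Rational(-8, 73) (c = Mul(-8, Pow(Add(-4, 77), -1)) = Mul(-8, Pow(73, -1)) = Mul(-8, Rational(1, 73)) = Rational(-8, 73) ≈ -0.10959)
Add(c, -2774) = Add(Rational(-8, 73), -2774) = Rational(-202510, 73)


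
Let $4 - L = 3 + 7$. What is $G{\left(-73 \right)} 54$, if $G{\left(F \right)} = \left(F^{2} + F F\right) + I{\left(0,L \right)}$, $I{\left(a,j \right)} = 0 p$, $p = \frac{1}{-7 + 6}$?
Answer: $575532$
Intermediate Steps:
$L = -6$ ($L = 4 - \left(3 + 7\right) = 4 - 10 = -6$)
$p = -1$ ($p = \frac{1}{-1} = -1$)
$I{\left(a,j \right)} = 0$ ($I{\left(a,j \right)} = 0 \left(-1\right) = 0$)
$G{\left(F \right)} = 2 F^{2}$ ($G{\left(F \right)} = \left(F^{2} + F F\right) + 0 = \left(F^{2} + F^{2}\right) + 0 = 2 F^{2} + 0 = 2 F^{2}$)
$G{\left(-73 \right)} 54 = 2 \left(-73\right)^{2} \cdot 54 = 2 \cdot 5329 \cdot 54 = 10658 \cdot 54 = 575532$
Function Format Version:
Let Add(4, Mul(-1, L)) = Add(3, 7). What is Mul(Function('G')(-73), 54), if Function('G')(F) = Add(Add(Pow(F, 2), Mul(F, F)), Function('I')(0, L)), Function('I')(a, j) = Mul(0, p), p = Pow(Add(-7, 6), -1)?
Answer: 575532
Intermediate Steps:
L = -6 (L = Add(4, Mul(-1, Add(3, 7))) = Add(4, Mul(-1, 10)) = Add(4, -10) = -6)
p = -1 (p = Pow(-1, -1) = -1)
Function('I')(a, j) = 0 (Function('I')(a, j) = Mul(0, -1) = 0)
Function('G')(F) = Mul(2, Pow(F, 2)) (Function('G')(F) = Add(Add(Pow(F, 2), Mul(F, F)), 0) = Add(Add(Pow(F, 2), Pow(F, 2)), 0) = Add(Mul(2, Pow(F, 2)), 0) = Mul(2, Pow(F, 2)))
Mul(Function('G')(-73), 54) = Mul(Mul(2, Pow(-73, 2)), 54) = Mul(Mul(2, 5329), 54) = Mul(10658, 54) = 575532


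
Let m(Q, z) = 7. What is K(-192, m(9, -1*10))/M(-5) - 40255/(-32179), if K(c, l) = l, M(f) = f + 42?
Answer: 1714688/1190623 ≈ 1.4402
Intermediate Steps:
M(f) = 42 + f
K(-192, m(9, -1*10))/M(-5) - 40255/(-32179) = 7/(42 - 5) - 40255/(-32179) = 7/37 - 40255*(-1/32179) = 7*(1/37) + 40255/32179 = 7/37 + 40255/32179 = 1714688/1190623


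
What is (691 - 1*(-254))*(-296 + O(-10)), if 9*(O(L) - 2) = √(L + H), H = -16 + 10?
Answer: -277830 + 420*I ≈ -2.7783e+5 + 420.0*I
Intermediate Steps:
H = -6
O(L) = 2 + √(-6 + L)/9 (O(L) = 2 + √(L - 6)/9 = 2 + √(-6 + L)/9)
(691 - 1*(-254))*(-296 + O(-10)) = (691 - 1*(-254))*(-296 + (2 + √(-6 - 10)/9)) = (691 + 254)*(-296 + (2 + √(-16)/9)) = 945*(-296 + (2 + (4*I)/9)) = 945*(-296 + (2 + 4*I/9)) = 945*(-294 + 4*I/9) = -277830 + 420*I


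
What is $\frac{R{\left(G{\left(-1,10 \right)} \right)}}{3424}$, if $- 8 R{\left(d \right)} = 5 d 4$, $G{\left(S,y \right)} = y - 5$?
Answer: $- \frac{25}{6848} \approx -0.0036507$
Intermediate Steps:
$G{\left(S,y \right)} = -5 + y$
$R{\left(d \right)} = - \frac{5 d}{2}$ ($R{\left(d \right)} = - \frac{5 d 4}{8} = - \frac{20 d}{8} = - \frac{5 d}{2}$)
$\frac{R{\left(G{\left(-1,10 \right)} \right)}}{3424} = \frac{\left(- \frac{5}{2}\right) \left(-5 + 10\right)}{3424} = \left(- \frac{5}{2}\right) 5 \cdot \frac{1}{3424} = \left(- \frac{25}{2}\right) \frac{1}{3424} = - \frac{25}{6848}$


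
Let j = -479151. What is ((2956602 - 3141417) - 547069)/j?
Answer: 731884/479151 ≈ 1.5275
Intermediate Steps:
((2956602 - 3141417) - 547069)/j = ((2956602 - 3141417) - 547069)/(-479151) = (-184815 - 547069)*(-1/479151) = -731884*(-1/479151) = 731884/479151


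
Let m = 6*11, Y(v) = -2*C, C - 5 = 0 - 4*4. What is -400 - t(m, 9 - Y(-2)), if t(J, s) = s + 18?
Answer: -405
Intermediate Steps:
C = -11 (C = 5 + (0 - 4*4) = 5 + (0 - 16) = 5 - 16 = -11)
Y(v) = 22 (Y(v) = -2*(-11) = 22)
m = 66
t(J, s) = 18 + s
-400 - t(m, 9 - Y(-2)) = -400 - (18 + (9 - 1*22)) = -400 - (18 + (9 - 22)) = -400 - (18 - 13) = -400 - 1*5 = -400 - 5 = -405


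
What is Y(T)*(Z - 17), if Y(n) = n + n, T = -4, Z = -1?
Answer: 144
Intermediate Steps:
Y(n) = 2*n
Y(T)*(Z - 17) = (2*(-4))*(-1 - 17) = -8*(-18) = 144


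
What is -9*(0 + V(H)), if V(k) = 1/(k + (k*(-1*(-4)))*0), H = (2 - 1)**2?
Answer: -9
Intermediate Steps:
H = 1 (H = 1**2 = 1)
V(k) = 1/k (V(k) = 1/(k + (k*4)*0) = 1/(k + (4*k)*0) = 1/(k + 0) = 1/k)
-9*(0 + V(H)) = -9*(0 + 1/1) = -9*(0 + 1) = -9*1 = -9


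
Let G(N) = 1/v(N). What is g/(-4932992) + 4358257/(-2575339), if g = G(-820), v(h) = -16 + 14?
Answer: -42998491254549/25408253368576 ≈ -1.6923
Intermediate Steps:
v(h) = -2
G(N) = -½ (G(N) = 1/(-2) = -½)
g = -½ ≈ -0.50000
g/(-4932992) + 4358257/(-2575339) = -½/(-4932992) + 4358257/(-2575339) = -½*(-1/4932992) + 4358257*(-1/2575339) = 1/9865984 - 4358257/2575339 = -42998491254549/25408253368576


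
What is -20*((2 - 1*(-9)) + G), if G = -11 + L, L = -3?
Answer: 60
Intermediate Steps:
G = -14 (G = -11 - 3 = -14)
-20*((2 - 1*(-9)) + G) = -20*((2 - 1*(-9)) - 14) = -20*((2 + 9) - 14) = -20*(11 - 14) = -20*(-3) = 60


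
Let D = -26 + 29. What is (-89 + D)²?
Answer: 7396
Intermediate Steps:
D = 3
(-89 + D)² = (-89 + 3)² = (-86)² = 7396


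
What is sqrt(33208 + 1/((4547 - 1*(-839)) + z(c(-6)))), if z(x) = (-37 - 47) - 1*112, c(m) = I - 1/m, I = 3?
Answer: sqrt(894494013990)/5190 ≈ 182.23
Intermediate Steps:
c(m) = 3 - 1/m
z(x) = -196 (z(x) = -84 - 112 = -196)
sqrt(33208 + 1/((4547 - 1*(-839)) + z(c(-6)))) = sqrt(33208 + 1/((4547 - 1*(-839)) - 196)) = sqrt(33208 + 1/((4547 + 839) - 196)) = sqrt(33208 + 1/(5386 - 196)) = sqrt(33208 + 1/5190) = sqrt(172349521/5190) = sqrt(894494013990)/5190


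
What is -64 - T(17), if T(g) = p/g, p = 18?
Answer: -1106/17 ≈ -65.059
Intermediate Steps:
T(g) = 18/g
-64 - T(17) = -64 - 18/17 = -1106/17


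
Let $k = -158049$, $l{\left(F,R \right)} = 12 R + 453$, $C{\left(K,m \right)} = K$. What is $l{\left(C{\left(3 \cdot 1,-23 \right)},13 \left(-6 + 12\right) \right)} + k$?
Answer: $-156660$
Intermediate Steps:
$l{\left(F,R \right)} = 453 + 12 R$
$l{\left(C{\left(3 \cdot 1,-23 \right)},13 \left(-6 + 12\right) \right)} + k = \left(453 + 12 \cdot 13 \left(-6 + 12\right)\right) - 158049 = \left(453 + 12 \cdot 13 \cdot 6\right) - 158049 = \left(453 + 12 \cdot 78\right) - 158049 = \left(453 + 936\right) - 158049 = 1389 - 158049 = -156660$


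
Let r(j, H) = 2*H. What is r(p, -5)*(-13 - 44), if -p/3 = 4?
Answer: 570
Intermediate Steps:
p = -12 (p = -3*4 = -12)
r(p, -5)*(-13 - 44) = (2*(-5))*(-13 - 44) = -10*(-57) = 570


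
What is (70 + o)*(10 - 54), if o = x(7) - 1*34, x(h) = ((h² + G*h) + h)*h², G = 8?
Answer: -243056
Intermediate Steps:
x(h) = h²*(h² + 9*h) (x(h) = ((h² + 8*h) + h)*h² = (h² + 9*h)*h² = h²*(h² + 9*h))
o = 5454 (o = 7³*(9 + 7) - 1*34 = 343*16 - 34 = 5488 - 34 = 5454)
(70 + o)*(10 - 54) = (70 + 5454)*(10 - 54) = 5524*(-44) = -243056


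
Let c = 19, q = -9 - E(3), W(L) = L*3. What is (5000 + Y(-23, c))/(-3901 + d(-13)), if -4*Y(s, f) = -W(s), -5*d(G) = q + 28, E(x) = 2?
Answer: -99655/78088 ≈ -1.2762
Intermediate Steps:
W(L) = 3*L
q = -11 (q = -9 - 1*2 = -9 - 2 = -11)
d(G) = -17/5 (d(G) = -(-11 + 28)/5 = -1/5*17 = -17/5)
Y(s, f) = 3*s/4 (Y(s, f) = -(-1)*3*s/4 = -(-3)*s/4 = 3*s/4)
(5000 + Y(-23, c))/(-3901 + d(-13)) = (5000 + (3/4)*(-23))/(-3901 - 17/5) = (5000 - 69/4)/(-19522/5) = (19931/4)*(-5/19522) = -99655/78088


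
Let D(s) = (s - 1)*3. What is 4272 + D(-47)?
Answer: 4128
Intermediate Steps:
D(s) = -3 + 3*s (D(s) = (-1 + s)*3 = -3 + 3*s)
4272 + D(-47) = 4272 + (-3 + 3*(-47)) = 4272 + (-3 - 141) = 4272 - 144 = 4128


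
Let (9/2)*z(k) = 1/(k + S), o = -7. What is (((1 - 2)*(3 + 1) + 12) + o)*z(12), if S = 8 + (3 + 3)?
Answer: 1/117 ≈ 0.0085470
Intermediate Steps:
S = 14 (S = 8 + 6 = 14)
z(k) = 2/(9*(14 + k)) (z(k) = 2/(9*(k + 14)) = 2/(9*(14 + k)))
(((1 - 2)*(3 + 1) + 12) + o)*z(12) = (((1 - 2)*(3 + 1) + 12) - 7)*(2/(9*(14 + 12))) = ((-1*4 + 12) - 7)*((2/9)/26) = ((-4 + 12) - 7)*((2/9)*(1/26)) = (8 - 7)*(1/117) = 1*(1/117) = 1/117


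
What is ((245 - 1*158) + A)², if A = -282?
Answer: 38025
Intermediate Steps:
((245 - 1*158) + A)² = ((245 - 1*158) - 282)² = ((245 - 158) - 282)² = (87 - 282)² = (-195)² = 38025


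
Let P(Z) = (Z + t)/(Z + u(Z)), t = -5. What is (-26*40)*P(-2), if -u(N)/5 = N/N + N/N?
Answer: -1820/3 ≈ -606.67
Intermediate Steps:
u(N) = -10 (u(N) = -5*(N/N + N/N) = -5*(1 + 1) = -5*2 = -10)
P(Z) = (-5 + Z)/(-10 + Z) (P(Z) = (Z - 5)/(Z - 10) = (-5 + Z)/(-10 + Z))
(-26*40)*P(-2) = (-26*40)*((-5 - 2)/(-10 - 2)) = -1040*(-7)/(-12) = -(-260)*(-7)/3 = -1040*7/12 = -1820/3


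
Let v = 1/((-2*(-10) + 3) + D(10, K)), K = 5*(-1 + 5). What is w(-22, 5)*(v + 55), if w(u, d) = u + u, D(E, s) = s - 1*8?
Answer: -84744/35 ≈ -2421.3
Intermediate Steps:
K = 20 (K = 5*4 = 20)
D(E, s) = -8 + s (D(E, s) = s - 8 = -8 + s)
w(u, d) = 2*u
v = 1/35 (v = 1/((-2*(-10) + 3) + (-8 + 20)) = 1/((20 + 3) + 12) = 1/(23 + 12) = 1/35 ≈ 0.028571)
w(-22, 5)*(v + 55) = (2*(-22))*(1/35 + 55) = -44*1926/35 = -84744/35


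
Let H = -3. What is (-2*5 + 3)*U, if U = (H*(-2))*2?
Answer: -84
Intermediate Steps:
U = 12 (U = -3*(-2)*2 = 6*2 = 12)
(-2*5 + 3)*U = (-2*5 + 3)*12 = (-10 + 3)*12 = -7*12 = -84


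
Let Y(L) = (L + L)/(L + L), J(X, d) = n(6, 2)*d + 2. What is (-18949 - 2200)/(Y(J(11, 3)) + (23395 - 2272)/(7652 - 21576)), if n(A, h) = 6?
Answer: 294478676/7199 ≈ 40906.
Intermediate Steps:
J(X, d) = 2 + 6*d (J(X, d) = 6*d + 2 = 2 + 6*d)
Y(L) = 1 (Y(L) = (2*L)/((2*L)) = (2*L)*(1/(2*L)) = 1)
(-18949 - 2200)/(Y(J(11, 3)) + (23395 - 2272)/(7652 - 21576)) = (-18949 - 2200)/(1 + (23395 - 2272)/(7652 - 21576)) = -21149/(1 + 21123/(-13924)) = -21149/(1 + 21123*(-1/13924)) = -21149/(1 - 21123/13924) = -21149/(-7199/13924) = -21149*(-13924/7199) = 294478676/7199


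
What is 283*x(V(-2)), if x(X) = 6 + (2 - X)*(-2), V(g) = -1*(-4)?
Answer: 2830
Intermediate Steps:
V(g) = 4
x(X) = 2 + 2*X (x(X) = 6 + (-4 + 2*X) = 2 + 2*X)
283*x(V(-2)) = 283*(2 + 2*4) = 283*(2 + 8) = 283*10 = 2830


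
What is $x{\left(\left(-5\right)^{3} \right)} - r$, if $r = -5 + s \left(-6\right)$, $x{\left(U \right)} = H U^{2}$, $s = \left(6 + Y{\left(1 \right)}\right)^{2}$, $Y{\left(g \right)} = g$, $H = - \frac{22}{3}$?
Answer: $- \frac{342853}{3} \approx -1.1428 \cdot 10^{5}$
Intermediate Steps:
$H = - \frac{22}{3}$ ($H = \left(-22\right) \frac{1}{3} = - \frac{22}{3} \approx -7.3333$)
$s = 49$ ($s = \left(6 + 1\right)^{2} = 7^{2} = 49$)
$x{\left(U \right)} = - \frac{22 U^{2}}{3}$
$r = -299$ ($r = -5 + 49 \left(-6\right) = -5 - 294 = -299$)
$x{\left(\left(-5\right)^{3} \right)} - r = - \frac{22 \left(\left(-5\right)^{3}\right)^{2}}{3} - -299 = - \frac{22 \left(-125\right)^{2}}{3} + 299 = \left(- \frac{22}{3}\right) 15625 + 299 = - \frac{343750}{3} + 299 = - \frac{342853}{3}$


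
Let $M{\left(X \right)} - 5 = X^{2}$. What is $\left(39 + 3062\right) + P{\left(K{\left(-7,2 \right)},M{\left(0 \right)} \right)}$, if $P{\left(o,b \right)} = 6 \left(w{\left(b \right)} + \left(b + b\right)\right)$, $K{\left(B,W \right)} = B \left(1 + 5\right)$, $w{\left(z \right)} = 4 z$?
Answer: $3281$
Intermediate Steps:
$K{\left(B,W \right)} = 6 B$ ($K{\left(B,W \right)} = B 6 = 6 B$)
$M{\left(X \right)} = 5 + X^{2}$
$P{\left(o,b \right)} = 36 b$ ($P{\left(o,b \right)} = 6 \left(4 b + \left(b + b\right)\right) = 6 \left(4 b + 2 b\right) = 6 \cdot 6 b = 36 b$)
$\left(39 + 3062\right) + P{\left(K{\left(-7,2 \right)},M{\left(0 \right)} \right)} = \left(39 + 3062\right) + 36 \left(5 + 0^{2}\right) = 3101 + 36 \left(5 + 0\right) = 3101 + 36 \cdot 5 = 3101 + 180 = 3281$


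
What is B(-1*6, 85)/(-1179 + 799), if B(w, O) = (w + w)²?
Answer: -36/95 ≈ -0.37895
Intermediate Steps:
B(w, O) = 4*w² (B(w, O) = (2*w)² = 4*w²)
B(-1*6, 85)/(-1179 + 799) = (4*(-1*6)²)/(-1179 + 799) = (4*(-6)²)/(-380) = (4*36)*(-1/380) = 144*(-1/380) = -36/95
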